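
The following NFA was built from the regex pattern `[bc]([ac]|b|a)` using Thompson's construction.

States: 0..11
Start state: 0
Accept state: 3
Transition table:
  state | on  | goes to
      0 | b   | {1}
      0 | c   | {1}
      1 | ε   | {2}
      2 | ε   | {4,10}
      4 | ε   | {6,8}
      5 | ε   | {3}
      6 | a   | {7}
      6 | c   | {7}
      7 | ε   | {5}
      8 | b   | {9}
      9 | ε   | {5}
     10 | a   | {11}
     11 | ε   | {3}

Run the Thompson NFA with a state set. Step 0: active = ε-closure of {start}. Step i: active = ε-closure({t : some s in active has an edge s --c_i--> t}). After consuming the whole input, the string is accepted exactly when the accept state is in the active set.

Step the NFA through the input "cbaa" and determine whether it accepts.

Answer: REJECT

Trace:
initial (ε-close {0}): {0}
'c' @ 1: {1,2,4,6,8,10}
'b' @ 2: {3,5,9}  ✓accept
'a' @ 3: {}  — state set empty
rest 'a' ignored (set empty)
end set {} — state 3 not in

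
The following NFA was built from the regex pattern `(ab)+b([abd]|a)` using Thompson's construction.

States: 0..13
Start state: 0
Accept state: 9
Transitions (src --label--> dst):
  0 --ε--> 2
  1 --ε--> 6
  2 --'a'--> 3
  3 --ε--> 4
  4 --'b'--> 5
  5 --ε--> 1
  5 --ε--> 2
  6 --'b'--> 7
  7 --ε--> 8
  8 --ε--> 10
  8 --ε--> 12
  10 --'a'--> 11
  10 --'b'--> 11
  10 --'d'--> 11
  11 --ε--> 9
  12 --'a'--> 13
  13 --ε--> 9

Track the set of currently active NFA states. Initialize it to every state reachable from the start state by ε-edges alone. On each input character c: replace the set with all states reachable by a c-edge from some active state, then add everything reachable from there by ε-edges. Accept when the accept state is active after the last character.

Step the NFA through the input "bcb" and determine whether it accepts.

Answer: REJECT

Steps:
S₀ = ε-closure({0}) = {0,2}
'b' @ 1: {}  — dead — no transitions
rest 'cb' ignored (set empty)
after full input: {}  (accept=9 not in)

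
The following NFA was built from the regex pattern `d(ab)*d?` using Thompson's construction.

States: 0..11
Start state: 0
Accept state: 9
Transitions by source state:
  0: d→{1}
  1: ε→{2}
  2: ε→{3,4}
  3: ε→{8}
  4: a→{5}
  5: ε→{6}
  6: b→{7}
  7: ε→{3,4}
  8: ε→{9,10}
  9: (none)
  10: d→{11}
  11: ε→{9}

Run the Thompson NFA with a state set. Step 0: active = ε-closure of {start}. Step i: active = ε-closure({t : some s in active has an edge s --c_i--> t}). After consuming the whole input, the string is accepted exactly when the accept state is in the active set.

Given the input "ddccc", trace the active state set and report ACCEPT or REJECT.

S₀ = ε-closure({0}) = {0}
'd' @ 1: {1,2,3,4,8,9,10}  [accepting]
'd' @ 2: {9,11}  [accepting]
'c' @ 3: {}  — dead — no transitions
rest 'cc' ignored (set empty)
end set {} — state 9 not in

Answer: REJECT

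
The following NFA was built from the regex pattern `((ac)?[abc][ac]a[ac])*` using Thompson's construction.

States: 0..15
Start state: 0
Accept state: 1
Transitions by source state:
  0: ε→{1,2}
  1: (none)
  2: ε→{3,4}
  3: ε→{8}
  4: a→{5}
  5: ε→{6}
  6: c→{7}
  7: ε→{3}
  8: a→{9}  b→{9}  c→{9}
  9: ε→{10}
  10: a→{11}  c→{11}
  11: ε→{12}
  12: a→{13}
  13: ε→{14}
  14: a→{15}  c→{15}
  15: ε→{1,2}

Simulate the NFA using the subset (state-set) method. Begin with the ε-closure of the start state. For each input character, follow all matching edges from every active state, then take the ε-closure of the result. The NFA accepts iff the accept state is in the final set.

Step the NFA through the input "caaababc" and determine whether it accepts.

Answer: REJECT

Derivation:
S₀ = ε-closure({0}) = {0,1,2,3,4,8}
'c' @ 1: {9,10}
'a' @ 2: {11,12}
'a' @ 3: {13,14}
'a' @ 4: {1,2,3,4,8,15}  ✓accept
'b' @ 5: {9,10}
'a' @ 6: {11,12}
'b' @ 7: {}  — no active states
rest 'c' ignored (set empty)
end set {} — state 1 not in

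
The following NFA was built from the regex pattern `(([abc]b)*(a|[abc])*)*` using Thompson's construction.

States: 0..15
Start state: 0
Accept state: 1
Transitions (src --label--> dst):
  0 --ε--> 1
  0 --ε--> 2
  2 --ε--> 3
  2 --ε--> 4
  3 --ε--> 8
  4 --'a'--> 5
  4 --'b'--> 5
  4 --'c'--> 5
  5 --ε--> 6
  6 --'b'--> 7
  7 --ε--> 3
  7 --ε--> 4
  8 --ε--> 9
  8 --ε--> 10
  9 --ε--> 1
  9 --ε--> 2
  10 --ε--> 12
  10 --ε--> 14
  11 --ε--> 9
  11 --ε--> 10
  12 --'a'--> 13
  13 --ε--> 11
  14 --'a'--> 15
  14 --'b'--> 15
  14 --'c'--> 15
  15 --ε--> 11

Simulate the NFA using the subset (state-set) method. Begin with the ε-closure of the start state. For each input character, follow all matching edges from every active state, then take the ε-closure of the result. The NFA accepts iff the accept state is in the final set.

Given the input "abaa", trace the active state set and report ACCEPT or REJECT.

Answer: ACCEPT

Trace:
S₀ = ε-closure({0}) = {0,1,2,3,4,8,9,10,12,14}
'a' @ 1: {1,2,3,4,5,6,8,9,10,11,12,13,14,15}  (accept∈set)
'b' @ 2: {1,2,3,4,5,6,7,8,9,10,11,12,14,15}  (accept∈set)
'a' @ 3: {1,2,3,4,5,6,8,9,10,11,12,13,14,15}  (accept∈set)
'a' @ 4: {1,2,3,4,5,6,8,9,10,11,12,13,14,15}  (accept∈set)
final: {1,2,3,4,5,6,8,9,10,11,12,13,14,15}; accept 1 in set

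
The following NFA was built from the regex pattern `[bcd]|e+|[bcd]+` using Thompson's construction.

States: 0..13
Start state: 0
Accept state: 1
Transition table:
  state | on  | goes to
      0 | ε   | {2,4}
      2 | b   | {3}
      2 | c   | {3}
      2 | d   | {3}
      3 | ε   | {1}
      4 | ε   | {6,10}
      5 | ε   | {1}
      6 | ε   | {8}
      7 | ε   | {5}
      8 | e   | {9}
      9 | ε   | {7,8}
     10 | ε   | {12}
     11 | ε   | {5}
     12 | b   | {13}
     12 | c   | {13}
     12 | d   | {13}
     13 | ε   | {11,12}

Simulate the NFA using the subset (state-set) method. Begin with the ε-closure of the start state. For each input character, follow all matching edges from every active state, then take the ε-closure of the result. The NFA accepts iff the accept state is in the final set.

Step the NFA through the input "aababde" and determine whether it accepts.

Answer: REJECT

Trace:
initial (ε-close {0}): {0,2,4,6,8,10,12}
'a' @ 1: {}  — dead — no transitions
rest 'ababde' ignored (set empty)
end set {} — state 1 not in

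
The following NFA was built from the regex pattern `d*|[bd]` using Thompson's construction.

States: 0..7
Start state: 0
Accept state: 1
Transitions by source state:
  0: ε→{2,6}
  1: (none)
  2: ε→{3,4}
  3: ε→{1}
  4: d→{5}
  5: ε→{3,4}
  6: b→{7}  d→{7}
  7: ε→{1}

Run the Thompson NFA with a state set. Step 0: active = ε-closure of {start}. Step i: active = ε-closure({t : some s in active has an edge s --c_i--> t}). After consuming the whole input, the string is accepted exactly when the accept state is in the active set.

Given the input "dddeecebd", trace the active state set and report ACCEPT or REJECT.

start: ε-closure({0}) = {0,1,2,3,4,6}
'd' @ 1: {1,3,4,5,7}  ✓accept
'd' @ 2: {1,3,4,5}  ✓accept
'd' @ 3: {1,3,4,5}  ✓accept
'e' @ 4: {}  — no active states
rest 'ecebd' ignored (set empty)
after full input: {}  (accept=1 not in)

Answer: REJECT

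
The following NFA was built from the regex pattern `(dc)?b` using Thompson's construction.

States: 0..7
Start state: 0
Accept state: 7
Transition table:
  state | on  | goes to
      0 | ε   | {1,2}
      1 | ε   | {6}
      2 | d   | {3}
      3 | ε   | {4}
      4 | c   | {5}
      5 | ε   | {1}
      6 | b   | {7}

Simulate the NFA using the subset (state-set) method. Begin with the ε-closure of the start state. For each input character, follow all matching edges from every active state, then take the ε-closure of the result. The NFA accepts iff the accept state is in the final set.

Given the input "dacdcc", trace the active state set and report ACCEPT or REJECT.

Answer: REJECT

Steps:
S₀ = ε-closure({0}) = {0,1,2,6}
'd' @ 1: {3,4}
'a' @ 2: {}  — no active states
rest 'cdcc' ignored (set empty)
after full input: {}  (accept=7 not in)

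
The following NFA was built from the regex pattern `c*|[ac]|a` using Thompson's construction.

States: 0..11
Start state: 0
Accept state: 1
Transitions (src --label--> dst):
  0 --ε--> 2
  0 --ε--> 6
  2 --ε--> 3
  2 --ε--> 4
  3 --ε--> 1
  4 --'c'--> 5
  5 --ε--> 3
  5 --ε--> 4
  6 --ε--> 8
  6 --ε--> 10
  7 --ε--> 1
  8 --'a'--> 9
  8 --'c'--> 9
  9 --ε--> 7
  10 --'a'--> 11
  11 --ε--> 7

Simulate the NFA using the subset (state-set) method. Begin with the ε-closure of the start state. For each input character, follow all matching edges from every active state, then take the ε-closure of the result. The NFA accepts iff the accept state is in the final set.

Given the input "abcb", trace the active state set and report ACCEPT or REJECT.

Answer: REJECT

Steps:
start: ε-closure({0}) = {0,1,2,3,4,6,8,10}
'a' @ 1: {1,7,9,11}  [accepting]
'b' @ 2: {}  — no active states
rest 'cb' ignored (set empty)
end set {} — state 1 not in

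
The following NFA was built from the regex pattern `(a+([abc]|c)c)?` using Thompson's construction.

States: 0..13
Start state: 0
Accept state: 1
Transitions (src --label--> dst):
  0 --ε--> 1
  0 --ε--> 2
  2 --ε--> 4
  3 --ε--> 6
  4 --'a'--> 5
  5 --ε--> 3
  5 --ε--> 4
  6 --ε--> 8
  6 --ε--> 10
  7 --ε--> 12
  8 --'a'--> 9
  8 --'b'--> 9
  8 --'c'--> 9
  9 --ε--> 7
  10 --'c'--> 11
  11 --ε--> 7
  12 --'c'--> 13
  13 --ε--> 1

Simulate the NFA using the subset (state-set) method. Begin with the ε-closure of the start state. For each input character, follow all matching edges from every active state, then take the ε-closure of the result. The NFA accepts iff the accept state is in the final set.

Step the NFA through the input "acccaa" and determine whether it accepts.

Answer: REJECT

Derivation:
S₀ = ε-closure({0}) = {0,1,2,4}
'a' @ 1: {3,4,5,6,8,10}
'c' @ 2: {7,9,11,12}
'c' @ 3: {1,13}  (accept∈set)
'c' @ 4: {}  — state set empty
rest 'aa' ignored (set empty)
after full input: {}  (accept=1 not in)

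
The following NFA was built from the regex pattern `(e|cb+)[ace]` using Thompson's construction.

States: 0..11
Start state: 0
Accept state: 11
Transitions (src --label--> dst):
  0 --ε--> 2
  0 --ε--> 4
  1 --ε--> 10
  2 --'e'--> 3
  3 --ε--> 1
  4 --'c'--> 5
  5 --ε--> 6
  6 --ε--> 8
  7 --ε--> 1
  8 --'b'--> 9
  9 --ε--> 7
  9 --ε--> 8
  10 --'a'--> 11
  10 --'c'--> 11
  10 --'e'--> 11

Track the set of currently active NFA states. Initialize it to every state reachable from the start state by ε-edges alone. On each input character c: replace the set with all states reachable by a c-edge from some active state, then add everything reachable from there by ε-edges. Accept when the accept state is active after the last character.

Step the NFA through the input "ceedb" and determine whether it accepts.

start: ε-closure({0}) = {0,2,4}
'c' @ 1: {5,6,8}
'e' @ 2: {}  — state set empty
rest 'edb' ignored (set empty)
end set {} — state 11 not in

Answer: REJECT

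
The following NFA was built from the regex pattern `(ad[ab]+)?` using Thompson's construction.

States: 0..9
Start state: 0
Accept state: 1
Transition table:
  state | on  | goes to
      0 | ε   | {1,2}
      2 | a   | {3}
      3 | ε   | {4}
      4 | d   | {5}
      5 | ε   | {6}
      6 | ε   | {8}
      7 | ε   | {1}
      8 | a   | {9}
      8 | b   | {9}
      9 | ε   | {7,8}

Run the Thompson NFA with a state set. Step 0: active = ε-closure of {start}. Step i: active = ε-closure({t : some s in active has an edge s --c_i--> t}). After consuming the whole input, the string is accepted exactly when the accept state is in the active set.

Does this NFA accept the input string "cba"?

Answer: REJECT

Derivation:
start: ε-closure({0}) = {0,1,2}
'c' @ 1: {}  — no active states
rest 'ba' ignored (set empty)
final: {}; accept 1 not in set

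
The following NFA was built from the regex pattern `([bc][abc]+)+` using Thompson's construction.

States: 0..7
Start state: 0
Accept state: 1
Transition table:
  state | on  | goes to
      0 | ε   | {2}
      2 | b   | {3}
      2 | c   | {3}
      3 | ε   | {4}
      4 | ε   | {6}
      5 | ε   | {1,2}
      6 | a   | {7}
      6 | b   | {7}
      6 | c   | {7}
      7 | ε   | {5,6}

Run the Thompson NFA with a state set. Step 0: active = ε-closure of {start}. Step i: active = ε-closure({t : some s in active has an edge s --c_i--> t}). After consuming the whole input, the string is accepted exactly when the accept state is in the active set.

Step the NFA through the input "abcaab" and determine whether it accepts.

Answer: REJECT

Trace:
S₀ = ε-closure({0}) = {0,2}
'a' @ 1: {}  — state set empty
rest 'bcaab' ignored (set empty)
final: {}; accept 1 not in set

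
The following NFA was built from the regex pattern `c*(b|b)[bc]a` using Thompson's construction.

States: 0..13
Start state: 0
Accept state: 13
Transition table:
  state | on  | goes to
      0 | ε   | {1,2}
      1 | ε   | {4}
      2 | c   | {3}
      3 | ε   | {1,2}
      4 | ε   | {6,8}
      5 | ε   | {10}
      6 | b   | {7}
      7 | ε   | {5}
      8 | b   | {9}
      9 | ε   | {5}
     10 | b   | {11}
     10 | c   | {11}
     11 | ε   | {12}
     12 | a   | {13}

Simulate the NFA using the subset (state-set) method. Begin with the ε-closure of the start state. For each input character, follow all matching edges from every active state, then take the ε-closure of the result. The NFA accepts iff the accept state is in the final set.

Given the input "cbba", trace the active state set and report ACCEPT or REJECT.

start: ε-closure({0}) = {0,1,2,4,6,8}
'c' @ 1: {1,2,3,4,6,8}
'b' @ 2: {5,7,9,10}
'b' @ 3: {11,12}
'a' @ 4: {13}  (accept∈set)
final: {13}; accept 13 in set

Answer: ACCEPT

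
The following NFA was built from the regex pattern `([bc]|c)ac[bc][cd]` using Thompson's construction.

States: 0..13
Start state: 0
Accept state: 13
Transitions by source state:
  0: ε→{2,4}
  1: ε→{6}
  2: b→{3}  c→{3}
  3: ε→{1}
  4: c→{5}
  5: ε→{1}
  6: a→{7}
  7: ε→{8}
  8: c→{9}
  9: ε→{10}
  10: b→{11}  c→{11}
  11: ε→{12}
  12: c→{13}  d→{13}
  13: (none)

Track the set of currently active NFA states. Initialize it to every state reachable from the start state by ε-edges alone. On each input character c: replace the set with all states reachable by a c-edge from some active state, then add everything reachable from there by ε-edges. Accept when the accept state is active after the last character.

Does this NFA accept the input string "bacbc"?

initial (ε-close {0}): {0,2,4}
'b' @ 1: {1,3,6}
'a' @ 2: {7,8}
'c' @ 3: {9,10}
'b' @ 4: {11,12}
'c' @ 5: {13}  [accepting]
final: {13}; accept 13 in set

Answer: ACCEPT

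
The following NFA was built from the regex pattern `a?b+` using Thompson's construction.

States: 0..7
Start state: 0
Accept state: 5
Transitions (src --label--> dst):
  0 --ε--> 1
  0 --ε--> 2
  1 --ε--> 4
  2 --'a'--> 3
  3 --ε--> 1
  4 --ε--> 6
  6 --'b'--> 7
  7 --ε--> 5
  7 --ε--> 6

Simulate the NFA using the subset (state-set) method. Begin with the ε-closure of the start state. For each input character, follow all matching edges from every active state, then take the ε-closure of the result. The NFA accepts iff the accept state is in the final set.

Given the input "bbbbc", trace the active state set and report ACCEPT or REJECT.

Answer: REJECT

Trace:
start: ε-closure({0}) = {0,1,2,4,6}
'b' @ 1: {5,6,7}  (accept∈set)
'b' @ 2: {5,6,7}  (accept∈set)
'b' @ 3: {5,6,7}  (accept∈set)
'b' @ 4: {5,6,7}  (accept∈set)
'c' @ 5: {}  — state set empty
after full input: {}  (accept=5 not in)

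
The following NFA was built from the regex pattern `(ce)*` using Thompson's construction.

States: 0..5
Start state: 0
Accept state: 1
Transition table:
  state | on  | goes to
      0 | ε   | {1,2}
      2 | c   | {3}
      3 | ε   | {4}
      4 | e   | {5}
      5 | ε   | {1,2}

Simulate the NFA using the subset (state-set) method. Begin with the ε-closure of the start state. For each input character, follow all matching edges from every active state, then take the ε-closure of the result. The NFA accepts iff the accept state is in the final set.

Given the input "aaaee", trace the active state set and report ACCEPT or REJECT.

start: ε-closure({0}) = {0,1,2}
'a' @ 1: {}  — no active states
rest 'aaee' ignored (set empty)
after full input: {}  (accept=1 not in)

Answer: REJECT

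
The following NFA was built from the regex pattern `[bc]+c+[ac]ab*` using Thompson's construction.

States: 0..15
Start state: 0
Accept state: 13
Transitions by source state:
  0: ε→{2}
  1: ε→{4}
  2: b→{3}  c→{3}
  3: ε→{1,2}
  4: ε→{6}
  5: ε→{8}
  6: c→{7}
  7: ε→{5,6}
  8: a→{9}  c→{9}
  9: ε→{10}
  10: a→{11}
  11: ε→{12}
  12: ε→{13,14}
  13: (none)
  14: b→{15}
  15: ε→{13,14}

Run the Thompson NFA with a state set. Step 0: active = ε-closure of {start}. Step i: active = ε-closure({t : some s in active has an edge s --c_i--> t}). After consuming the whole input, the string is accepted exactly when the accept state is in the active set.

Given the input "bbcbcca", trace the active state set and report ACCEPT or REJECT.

initial (ε-close {0}): {0,2}
'b' @ 1: {1,2,3,4,6}
'b' @ 2: {1,2,3,4,6}
'c' @ 3: {1,2,3,4,5,6,7,8}
'b' @ 4: {1,2,3,4,6}
'c' @ 5: {1,2,3,4,5,6,7,8}
'c' @ 6: {1,2,3,4,5,6,7,8,9,10}
'a' @ 7: {9,10,11,12,13,14}  [accepting]
after full input: {9,10,11,12,13,14}  (accept=13 in)

Answer: ACCEPT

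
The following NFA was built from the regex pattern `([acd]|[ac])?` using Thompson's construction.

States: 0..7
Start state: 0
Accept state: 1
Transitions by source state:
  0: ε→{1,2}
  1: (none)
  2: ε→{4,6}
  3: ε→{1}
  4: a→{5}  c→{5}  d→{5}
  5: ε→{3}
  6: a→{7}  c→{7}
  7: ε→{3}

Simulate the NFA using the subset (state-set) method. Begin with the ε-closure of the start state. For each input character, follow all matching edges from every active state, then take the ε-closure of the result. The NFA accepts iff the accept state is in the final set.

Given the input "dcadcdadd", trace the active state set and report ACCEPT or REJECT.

start: ε-closure({0}) = {0,1,2,4,6}
'd' @ 1: {1,3,5}  [accepting]
'c' @ 2: {}  — dead — no transitions
rest 'adcdadd' ignored (set empty)
after full input: {}  (accept=1 not in)

Answer: REJECT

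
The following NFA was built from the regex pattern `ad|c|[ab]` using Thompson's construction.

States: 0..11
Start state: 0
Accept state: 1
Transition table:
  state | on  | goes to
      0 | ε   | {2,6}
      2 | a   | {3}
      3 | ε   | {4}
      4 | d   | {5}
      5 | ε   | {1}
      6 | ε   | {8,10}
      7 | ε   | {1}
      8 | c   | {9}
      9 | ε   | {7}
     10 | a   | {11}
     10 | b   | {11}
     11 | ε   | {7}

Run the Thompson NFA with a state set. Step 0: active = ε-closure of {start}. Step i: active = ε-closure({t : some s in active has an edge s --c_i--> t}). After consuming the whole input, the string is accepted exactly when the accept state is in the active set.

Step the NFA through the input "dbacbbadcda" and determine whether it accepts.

Answer: REJECT

Derivation:
initial (ε-close {0}): {0,2,6,8,10}
'd' @ 1: {}  — state set empty
rest 'bacbbadcda' ignored (set empty)
after full input: {}  (accept=1 not in)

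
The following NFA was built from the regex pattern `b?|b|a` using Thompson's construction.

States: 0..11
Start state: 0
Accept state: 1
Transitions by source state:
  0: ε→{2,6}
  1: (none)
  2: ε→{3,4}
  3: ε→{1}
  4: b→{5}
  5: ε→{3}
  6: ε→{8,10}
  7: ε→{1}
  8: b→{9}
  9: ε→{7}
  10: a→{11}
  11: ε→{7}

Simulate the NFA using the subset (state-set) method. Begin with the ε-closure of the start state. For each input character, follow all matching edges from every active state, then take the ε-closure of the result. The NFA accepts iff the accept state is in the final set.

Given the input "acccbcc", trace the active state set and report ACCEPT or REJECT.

Answer: REJECT

Derivation:
S₀ = ε-closure({0}) = {0,1,2,3,4,6,8,10}
'a' @ 1: {1,7,11}  [accepting]
'c' @ 2: {}  — no active states
rest 'ccbcc' ignored (set empty)
end set {} — state 1 not in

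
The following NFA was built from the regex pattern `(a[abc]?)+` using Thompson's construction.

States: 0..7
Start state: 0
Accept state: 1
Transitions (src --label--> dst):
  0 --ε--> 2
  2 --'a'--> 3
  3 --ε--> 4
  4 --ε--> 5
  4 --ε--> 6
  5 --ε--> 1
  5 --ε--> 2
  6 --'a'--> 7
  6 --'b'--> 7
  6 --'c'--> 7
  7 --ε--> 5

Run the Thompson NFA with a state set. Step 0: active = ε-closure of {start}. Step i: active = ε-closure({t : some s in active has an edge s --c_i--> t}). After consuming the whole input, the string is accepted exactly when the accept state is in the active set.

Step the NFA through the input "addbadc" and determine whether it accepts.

S₀ = ε-closure({0}) = {0,2}
'a' @ 1: {1,2,3,4,5,6}  (accept∈set)
'd' @ 2: {}  — state set empty
rest 'dbadc' ignored (set empty)
after full input: {}  (accept=1 not in)

Answer: REJECT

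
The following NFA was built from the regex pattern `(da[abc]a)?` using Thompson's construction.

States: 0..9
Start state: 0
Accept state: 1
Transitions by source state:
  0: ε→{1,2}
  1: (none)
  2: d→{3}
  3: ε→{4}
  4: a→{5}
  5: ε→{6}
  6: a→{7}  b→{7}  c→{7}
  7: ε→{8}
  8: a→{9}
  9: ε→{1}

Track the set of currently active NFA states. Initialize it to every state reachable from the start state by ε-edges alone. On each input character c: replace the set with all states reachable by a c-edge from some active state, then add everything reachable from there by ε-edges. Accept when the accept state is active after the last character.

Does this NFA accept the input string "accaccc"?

Answer: REJECT

Derivation:
start: ε-closure({0}) = {0,1,2}
'a' @ 1: {}  — dead — no transitions
rest 'ccaccc' ignored (set empty)
final: {}; accept 1 not in set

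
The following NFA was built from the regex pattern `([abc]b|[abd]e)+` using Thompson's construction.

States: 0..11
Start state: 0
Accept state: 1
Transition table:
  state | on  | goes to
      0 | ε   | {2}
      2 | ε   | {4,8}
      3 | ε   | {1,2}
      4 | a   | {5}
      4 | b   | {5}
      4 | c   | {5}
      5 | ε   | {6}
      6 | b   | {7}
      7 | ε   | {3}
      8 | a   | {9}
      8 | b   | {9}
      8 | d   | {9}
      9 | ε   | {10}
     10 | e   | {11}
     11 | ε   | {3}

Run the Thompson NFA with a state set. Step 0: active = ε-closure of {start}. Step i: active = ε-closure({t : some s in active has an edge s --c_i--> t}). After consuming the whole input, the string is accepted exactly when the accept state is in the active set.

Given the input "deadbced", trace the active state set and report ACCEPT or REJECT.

Answer: REJECT

Steps:
S₀ = ε-closure({0}) = {0,2,4,8}
'd' @ 1: {9,10}
'e' @ 2: {1,2,3,4,8,11}  ✓accept
'a' @ 3: {5,6,9,10}
'd' @ 4: {}  — state set empty
rest 'bced' ignored (set empty)
final: {}; accept 1 not in set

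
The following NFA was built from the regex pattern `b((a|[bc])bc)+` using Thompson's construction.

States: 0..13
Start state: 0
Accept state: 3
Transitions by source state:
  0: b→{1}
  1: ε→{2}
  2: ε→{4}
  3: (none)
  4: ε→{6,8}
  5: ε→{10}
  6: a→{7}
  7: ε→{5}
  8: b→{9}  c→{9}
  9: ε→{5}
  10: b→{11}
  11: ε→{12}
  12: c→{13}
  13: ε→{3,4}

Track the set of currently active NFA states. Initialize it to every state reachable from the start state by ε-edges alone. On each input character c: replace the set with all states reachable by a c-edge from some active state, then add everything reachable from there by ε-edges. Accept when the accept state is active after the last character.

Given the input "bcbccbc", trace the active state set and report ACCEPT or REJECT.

Answer: ACCEPT

Derivation:
initial (ε-close {0}): {0}
'b' @ 1: {1,2,4,6,8}
'c' @ 2: {5,9,10}
'b' @ 3: {11,12}
'c' @ 4: {3,4,6,8,13}  ✓accept
'c' @ 5: {5,9,10}
'b' @ 6: {11,12}
'c' @ 7: {3,4,6,8,13}  ✓accept
end set {3,4,6,8,13} — state 3 in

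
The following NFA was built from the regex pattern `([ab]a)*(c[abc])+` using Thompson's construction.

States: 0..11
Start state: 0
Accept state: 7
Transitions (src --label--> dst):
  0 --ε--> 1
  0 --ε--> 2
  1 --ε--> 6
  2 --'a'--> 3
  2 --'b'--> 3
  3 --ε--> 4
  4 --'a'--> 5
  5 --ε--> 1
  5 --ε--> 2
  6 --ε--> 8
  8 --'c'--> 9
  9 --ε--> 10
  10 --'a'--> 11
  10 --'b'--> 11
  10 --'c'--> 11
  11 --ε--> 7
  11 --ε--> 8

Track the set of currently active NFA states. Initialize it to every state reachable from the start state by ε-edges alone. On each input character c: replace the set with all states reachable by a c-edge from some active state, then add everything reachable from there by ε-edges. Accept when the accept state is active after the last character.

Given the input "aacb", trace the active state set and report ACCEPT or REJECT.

Answer: ACCEPT

Steps:
S₀ = ε-closure({0}) = {0,1,2,6,8}
'a' @ 1: {3,4}
'a' @ 2: {1,2,5,6,8}
'c' @ 3: {9,10}
'b' @ 4: {7,8,11}  [accepting]
after full input: {7,8,11}  (accept=7 in)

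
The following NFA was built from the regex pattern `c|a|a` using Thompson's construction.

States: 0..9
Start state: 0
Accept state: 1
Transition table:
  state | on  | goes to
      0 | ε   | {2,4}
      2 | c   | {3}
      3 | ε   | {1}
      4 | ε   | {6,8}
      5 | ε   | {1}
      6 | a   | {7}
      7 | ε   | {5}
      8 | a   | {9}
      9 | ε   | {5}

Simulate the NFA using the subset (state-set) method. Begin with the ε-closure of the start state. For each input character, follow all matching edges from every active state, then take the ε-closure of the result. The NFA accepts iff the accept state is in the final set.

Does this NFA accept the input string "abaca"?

Answer: REJECT

Steps:
S₀ = ε-closure({0}) = {0,2,4,6,8}
'a' @ 1: {1,5,7,9}  ✓accept
'b' @ 2: {}  — state set empty
rest 'aca' ignored (set empty)
after full input: {}  (accept=1 not in)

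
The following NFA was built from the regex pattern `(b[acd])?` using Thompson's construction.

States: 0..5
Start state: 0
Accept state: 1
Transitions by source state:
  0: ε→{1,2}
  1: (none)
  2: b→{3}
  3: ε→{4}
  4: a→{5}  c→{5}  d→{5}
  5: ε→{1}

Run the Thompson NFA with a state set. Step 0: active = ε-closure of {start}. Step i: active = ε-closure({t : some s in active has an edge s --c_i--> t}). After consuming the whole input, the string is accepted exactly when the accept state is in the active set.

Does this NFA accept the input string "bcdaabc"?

start: ε-closure({0}) = {0,1,2}
'b' @ 1: {3,4}
'c' @ 2: {1,5}  ✓accept
'd' @ 3: {}  — no active states
rest 'aabc' ignored (set empty)
after full input: {}  (accept=1 not in)

Answer: REJECT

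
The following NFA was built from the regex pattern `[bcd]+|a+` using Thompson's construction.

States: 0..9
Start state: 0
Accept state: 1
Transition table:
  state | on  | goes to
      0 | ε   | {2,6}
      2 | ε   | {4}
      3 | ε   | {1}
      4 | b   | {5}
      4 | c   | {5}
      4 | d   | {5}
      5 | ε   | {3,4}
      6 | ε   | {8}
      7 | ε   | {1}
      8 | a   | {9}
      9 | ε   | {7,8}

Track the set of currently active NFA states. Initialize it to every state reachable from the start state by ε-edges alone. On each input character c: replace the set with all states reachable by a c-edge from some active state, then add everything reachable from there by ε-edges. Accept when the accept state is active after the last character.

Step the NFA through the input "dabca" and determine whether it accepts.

S₀ = ε-closure({0}) = {0,2,4,6,8}
'd' @ 1: {1,3,4,5}  (accept∈set)
'a' @ 2: {}  — state set empty
rest 'bca' ignored (set empty)
after full input: {}  (accept=1 not in)

Answer: REJECT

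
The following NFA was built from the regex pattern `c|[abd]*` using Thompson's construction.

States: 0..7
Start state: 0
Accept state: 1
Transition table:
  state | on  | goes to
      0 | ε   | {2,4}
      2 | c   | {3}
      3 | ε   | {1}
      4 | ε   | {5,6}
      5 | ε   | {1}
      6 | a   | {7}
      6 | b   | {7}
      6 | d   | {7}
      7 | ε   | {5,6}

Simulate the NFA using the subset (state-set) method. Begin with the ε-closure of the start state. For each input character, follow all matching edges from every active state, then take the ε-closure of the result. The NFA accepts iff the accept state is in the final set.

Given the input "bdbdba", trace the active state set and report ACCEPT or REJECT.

S₀ = ε-closure({0}) = {0,1,2,4,5,6}
'b' @ 1: {1,5,6,7}  ✓accept
'd' @ 2: {1,5,6,7}  ✓accept
'b' @ 3: {1,5,6,7}  ✓accept
'd' @ 4: {1,5,6,7}  ✓accept
'b' @ 5: {1,5,6,7}  ✓accept
'a' @ 6: {1,5,6,7}  ✓accept
end set {1,5,6,7} — state 1 in

Answer: ACCEPT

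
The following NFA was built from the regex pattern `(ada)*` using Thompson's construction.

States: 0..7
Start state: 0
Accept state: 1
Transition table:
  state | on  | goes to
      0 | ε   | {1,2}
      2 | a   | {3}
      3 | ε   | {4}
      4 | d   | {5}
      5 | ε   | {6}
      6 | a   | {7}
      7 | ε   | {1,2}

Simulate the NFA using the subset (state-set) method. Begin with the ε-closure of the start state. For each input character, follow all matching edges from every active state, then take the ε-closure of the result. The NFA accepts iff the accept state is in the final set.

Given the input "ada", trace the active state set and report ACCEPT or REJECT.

Answer: ACCEPT

Derivation:
S₀ = ε-closure({0}) = {0,1,2}
'a' @ 1: {3,4}
'd' @ 2: {5,6}
'a' @ 3: {1,2,7}  ✓accept
final: {1,2,7}; accept 1 in set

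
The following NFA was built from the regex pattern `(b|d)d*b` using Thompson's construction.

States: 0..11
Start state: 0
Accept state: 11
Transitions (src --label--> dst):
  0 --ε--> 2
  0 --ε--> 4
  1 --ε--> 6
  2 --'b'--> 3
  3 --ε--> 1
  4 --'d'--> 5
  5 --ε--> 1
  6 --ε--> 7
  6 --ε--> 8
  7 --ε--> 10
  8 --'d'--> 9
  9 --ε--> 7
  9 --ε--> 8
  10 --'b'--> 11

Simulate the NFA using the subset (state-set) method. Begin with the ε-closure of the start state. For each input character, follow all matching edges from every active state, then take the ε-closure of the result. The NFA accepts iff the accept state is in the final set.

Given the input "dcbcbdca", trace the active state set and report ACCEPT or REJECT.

Answer: REJECT

Derivation:
initial (ε-close {0}): {0,2,4}
'd' @ 1: {1,5,6,7,8,10}
'c' @ 2: {}  — state set empty
rest 'bcbdca' ignored (set empty)
end set {} — state 11 not in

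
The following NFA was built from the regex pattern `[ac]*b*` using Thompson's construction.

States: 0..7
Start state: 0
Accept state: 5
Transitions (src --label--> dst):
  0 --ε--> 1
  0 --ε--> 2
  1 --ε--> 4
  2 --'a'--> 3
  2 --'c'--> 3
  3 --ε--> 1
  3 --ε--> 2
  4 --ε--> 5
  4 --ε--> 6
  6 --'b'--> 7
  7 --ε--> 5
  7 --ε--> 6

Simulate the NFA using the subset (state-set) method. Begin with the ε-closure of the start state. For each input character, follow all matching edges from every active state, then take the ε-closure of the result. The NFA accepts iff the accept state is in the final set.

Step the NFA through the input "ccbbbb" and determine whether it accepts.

Answer: ACCEPT

Trace:
S₀ = ε-closure({0}) = {0,1,2,4,5,6}
'c' @ 1: {1,2,3,4,5,6}  ✓accept
'c' @ 2: {1,2,3,4,5,6}  ✓accept
'b' @ 3: {5,6,7}  ✓accept
'b' @ 4: {5,6,7}  ✓accept
'b' @ 5: {5,6,7}  ✓accept
'b' @ 6: {5,6,7}  ✓accept
final: {5,6,7}; accept 5 in set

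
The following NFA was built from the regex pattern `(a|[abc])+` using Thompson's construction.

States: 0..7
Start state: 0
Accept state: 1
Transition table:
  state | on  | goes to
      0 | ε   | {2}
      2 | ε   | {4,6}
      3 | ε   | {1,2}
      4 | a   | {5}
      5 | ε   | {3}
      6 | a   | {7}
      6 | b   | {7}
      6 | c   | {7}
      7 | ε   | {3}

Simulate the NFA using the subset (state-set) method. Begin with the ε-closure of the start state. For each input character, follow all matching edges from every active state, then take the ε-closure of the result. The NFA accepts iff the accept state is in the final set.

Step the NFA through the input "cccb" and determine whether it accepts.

Answer: ACCEPT

Steps:
initial (ε-close {0}): {0,2,4,6}
'c' @ 1: {1,2,3,4,6,7}  ✓accept
'c' @ 2: {1,2,3,4,6,7}  ✓accept
'c' @ 3: {1,2,3,4,6,7}  ✓accept
'b' @ 4: {1,2,3,4,6,7}  ✓accept
after full input: {1,2,3,4,6,7}  (accept=1 in)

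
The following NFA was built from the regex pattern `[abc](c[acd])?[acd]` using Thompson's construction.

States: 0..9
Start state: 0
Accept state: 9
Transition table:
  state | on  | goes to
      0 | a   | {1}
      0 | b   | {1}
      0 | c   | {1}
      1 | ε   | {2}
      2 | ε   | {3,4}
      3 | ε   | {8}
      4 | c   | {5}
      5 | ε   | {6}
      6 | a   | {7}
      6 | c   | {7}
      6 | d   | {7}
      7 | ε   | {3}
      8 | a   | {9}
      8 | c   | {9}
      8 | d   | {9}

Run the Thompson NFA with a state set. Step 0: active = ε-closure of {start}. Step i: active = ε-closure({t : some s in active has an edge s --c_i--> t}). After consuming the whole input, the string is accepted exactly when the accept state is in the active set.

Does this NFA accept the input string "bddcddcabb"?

S₀ = ε-closure({0}) = {0}
'b' @ 1: {1,2,3,4,8}
'd' @ 2: {9}  ✓accept
'd' @ 3: {}  — dead — no transitions
rest 'cddcabb' ignored (set empty)
end set {} — state 9 not in

Answer: REJECT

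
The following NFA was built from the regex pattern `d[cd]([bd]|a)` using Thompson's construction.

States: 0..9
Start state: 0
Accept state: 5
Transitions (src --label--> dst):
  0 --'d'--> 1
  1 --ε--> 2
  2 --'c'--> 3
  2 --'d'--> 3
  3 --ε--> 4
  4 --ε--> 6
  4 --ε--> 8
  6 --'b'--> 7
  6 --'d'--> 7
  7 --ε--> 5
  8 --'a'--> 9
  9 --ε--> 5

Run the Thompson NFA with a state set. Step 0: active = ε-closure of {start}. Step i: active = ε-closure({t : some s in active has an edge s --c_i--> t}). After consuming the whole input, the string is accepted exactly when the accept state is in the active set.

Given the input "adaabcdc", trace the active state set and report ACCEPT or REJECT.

initial (ε-close {0}): {0}
'a' @ 1: {}  — dead — no transitions
rest 'daabcdc' ignored (set empty)
end set {} — state 5 not in

Answer: REJECT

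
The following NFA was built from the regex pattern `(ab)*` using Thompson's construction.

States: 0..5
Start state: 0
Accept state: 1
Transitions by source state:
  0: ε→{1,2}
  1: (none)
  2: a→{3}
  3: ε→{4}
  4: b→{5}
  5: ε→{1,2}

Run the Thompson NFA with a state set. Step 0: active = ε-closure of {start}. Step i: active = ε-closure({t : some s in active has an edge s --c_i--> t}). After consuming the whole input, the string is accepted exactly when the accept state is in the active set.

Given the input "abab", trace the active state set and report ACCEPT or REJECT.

Answer: ACCEPT

Derivation:
initial (ε-close {0}): {0,1,2}
'a' @ 1: {3,4}
'b' @ 2: {1,2,5}  [accepting]
'a' @ 3: {3,4}
'b' @ 4: {1,2,5}  [accepting]
after full input: {1,2,5}  (accept=1 in)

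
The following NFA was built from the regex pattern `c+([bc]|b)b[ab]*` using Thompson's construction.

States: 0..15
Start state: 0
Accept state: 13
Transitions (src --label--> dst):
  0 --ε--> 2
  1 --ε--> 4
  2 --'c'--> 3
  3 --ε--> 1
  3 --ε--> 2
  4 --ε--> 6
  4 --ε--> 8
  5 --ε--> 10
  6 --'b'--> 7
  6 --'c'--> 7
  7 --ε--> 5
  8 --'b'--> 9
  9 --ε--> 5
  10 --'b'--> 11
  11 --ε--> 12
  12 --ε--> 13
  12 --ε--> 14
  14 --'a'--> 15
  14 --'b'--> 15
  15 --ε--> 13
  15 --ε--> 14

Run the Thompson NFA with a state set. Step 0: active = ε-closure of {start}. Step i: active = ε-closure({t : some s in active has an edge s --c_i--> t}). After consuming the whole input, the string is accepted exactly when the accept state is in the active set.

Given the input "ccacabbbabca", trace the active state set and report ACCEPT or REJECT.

S₀ = ε-closure({0}) = {0,2}
'c' @ 1: {1,2,3,4,6,8}
'c' @ 2: {1,2,3,4,5,6,7,8,10}
'a' @ 3: {}  — dead — no transitions
rest 'cabbbabca' ignored (set empty)
end set {} — state 13 not in

Answer: REJECT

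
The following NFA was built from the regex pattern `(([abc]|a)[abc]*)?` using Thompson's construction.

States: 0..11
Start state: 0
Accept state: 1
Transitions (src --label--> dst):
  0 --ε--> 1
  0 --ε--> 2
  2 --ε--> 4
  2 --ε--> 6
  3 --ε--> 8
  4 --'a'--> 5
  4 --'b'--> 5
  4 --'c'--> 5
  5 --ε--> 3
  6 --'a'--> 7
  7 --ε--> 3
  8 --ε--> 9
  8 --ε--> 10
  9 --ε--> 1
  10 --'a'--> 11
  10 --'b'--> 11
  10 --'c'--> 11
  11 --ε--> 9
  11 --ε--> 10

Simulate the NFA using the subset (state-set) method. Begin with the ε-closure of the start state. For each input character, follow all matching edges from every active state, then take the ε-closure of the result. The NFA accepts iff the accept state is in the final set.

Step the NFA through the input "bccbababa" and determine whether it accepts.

start: ε-closure({0}) = {0,1,2,4,6}
'b' @ 1: {1,3,5,8,9,10}  (accept∈set)
'c' @ 2: {1,9,10,11}  (accept∈set)
'c' @ 3: {1,9,10,11}  (accept∈set)
'b' @ 4: {1,9,10,11}  (accept∈set)
'a' @ 5: {1,9,10,11}  (accept∈set)
'b' @ 6: {1,9,10,11}  (accept∈set)
'a' @ 7: {1,9,10,11}  (accept∈set)
'b' @ 8: {1,9,10,11}  (accept∈set)
'a' @ 9: {1,9,10,11}  (accept∈set)
end set {1,9,10,11} — state 1 in

Answer: ACCEPT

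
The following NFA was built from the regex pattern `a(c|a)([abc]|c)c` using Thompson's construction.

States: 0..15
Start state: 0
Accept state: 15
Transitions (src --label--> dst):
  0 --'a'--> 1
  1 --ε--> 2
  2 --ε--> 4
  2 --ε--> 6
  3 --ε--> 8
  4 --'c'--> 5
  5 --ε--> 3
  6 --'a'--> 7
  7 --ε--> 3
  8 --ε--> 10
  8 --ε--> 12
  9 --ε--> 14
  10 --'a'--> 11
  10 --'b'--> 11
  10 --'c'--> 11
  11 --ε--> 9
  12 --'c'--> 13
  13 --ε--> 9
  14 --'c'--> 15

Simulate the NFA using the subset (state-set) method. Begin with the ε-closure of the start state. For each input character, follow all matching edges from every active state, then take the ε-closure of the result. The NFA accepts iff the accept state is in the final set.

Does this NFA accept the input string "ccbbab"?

initial (ε-close {0}): {0}
'c' @ 1: {}  — state set empty
rest 'cbbab' ignored (set empty)
after full input: {}  (accept=15 not in)

Answer: REJECT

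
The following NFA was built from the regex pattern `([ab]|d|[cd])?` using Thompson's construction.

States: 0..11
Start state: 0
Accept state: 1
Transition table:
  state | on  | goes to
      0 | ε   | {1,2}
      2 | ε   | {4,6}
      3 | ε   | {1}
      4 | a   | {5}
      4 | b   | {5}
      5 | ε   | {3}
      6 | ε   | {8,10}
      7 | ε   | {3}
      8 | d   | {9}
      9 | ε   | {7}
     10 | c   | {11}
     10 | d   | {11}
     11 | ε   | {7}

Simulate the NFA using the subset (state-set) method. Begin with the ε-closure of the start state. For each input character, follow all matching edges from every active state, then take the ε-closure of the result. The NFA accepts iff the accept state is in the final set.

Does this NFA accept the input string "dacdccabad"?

Answer: REJECT

Trace:
S₀ = ε-closure({0}) = {0,1,2,4,6,8,10}
'd' @ 1: {1,3,7,9,11}  ✓accept
'a' @ 2: {}  — no active states
rest 'cdccabad' ignored (set empty)
after full input: {}  (accept=1 not in)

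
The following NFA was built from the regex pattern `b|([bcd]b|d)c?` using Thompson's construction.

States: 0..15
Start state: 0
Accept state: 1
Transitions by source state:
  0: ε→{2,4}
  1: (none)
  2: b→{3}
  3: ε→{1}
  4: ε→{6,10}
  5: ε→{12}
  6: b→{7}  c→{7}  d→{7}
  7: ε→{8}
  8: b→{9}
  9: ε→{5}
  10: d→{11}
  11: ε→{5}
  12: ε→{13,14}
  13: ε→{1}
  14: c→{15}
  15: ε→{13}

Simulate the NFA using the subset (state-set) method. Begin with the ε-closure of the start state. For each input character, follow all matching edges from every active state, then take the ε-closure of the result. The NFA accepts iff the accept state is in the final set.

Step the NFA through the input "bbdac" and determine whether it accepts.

Answer: REJECT

Derivation:
S₀ = ε-closure({0}) = {0,2,4,6,10}
'b' @ 1: {1,3,7,8}  [accepting]
'b' @ 2: {1,5,9,12,13,14}  [accepting]
'd' @ 3: {}  — dead — no transitions
rest 'ac' ignored (set empty)
end set {} — state 1 not in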